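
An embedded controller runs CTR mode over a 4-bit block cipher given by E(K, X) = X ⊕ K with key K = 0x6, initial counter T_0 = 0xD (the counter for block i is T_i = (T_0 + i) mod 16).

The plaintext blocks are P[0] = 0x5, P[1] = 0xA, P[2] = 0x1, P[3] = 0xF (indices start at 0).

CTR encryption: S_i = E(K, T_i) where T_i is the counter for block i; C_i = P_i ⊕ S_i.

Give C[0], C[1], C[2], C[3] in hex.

C[0] = 0xE, C[1] = 0x2, C[2] = 0x8, C[3] = 0x9

C[0]: T = 0xD, S = E(K, T) = 0xB; 0x5 ⊕ 0xB = 0xE.
C[1]: T = 0xE, S = E(K, T) = 0x8; 0xA ⊕ 0x8 = 0x2.
C[2]: T = 0xF, S = E(K, T) = 0x9; 0x1 ⊕ 0x9 = 0x8.
C[3]: T = 0x0, S = E(K, T) = 0x6; 0xF ⊕ 0x6 = 0x9.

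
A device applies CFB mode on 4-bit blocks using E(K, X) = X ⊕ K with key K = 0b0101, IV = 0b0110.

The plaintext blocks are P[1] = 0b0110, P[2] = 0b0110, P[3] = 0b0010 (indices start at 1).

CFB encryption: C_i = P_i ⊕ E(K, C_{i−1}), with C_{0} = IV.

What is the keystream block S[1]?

C[1]: E(K, 0b0110) = 0b0011; 0b0110 ⊕ 0b0011 = 0b0101.
So S[1] = 0b0011.

0b0011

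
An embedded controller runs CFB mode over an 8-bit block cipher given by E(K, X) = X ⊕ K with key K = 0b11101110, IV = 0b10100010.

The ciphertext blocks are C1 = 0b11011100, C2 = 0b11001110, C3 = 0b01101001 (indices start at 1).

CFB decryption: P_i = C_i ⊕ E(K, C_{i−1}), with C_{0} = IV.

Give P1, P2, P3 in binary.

P1 = 0b10010000, P2 = 0b11111100, P3 = 0b01001001

P1: E(K, 0b10100010) = 0b01001100; 0b11011100 ⊕ 0b01001100 = 0b10010000.
P2: E(K, 0b11011100) = 0b00110010; 0b11001110 ⊕ 0b00110010 = 0b11111100.
P3: E(K, 0b11001110) = 0b00100000; 0b01101001 ⊕ 0b00100000 = 0b01001001.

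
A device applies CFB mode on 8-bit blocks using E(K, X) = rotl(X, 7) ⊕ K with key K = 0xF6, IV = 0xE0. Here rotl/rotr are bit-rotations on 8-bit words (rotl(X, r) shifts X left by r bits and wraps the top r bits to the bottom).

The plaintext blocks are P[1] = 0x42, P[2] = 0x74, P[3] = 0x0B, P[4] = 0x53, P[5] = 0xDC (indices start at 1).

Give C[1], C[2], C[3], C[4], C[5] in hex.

CFB encryption: C_i = P_i ⊕ E(K, C_{i−1}), with C_{0} = IV.
C[1]: E(K, 0xE0) = 0x86; 0x42 ⊕ 0x86 = 0xC4.
C[2]: E(K, 0xC4) = 0x94; 0x74 ⊕ 0x94 = 0xE0.
C[3]: E(K, 0xE0) = 0x86; 0x0B ⊕ 0x86 = 0x8D.
C[4]: E(K, 0x8D) = 0x30; 0x53 ⊕ 0x30 = 0x63.
C[5]: E(K, 0x63) = 0x47; 0xDC ⊕ 0x47 = 0x9B.

C[1] = 0xC4, C[2] = 0xE0, C[3] = 0x8D, C[4] = 0x63, C[5] = 0x9B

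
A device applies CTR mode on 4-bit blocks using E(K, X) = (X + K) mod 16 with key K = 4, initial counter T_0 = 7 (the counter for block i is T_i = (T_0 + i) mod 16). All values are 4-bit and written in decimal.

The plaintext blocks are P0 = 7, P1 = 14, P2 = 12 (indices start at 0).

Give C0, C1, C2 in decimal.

CTR encryption: S_i = E(K, T_i) where T_i is the counter for block i; C_i = P_i ⊕ S_i.
C0: T = 7, S = E(K, T) = 11; 7 ⊕ 11 = 12.
C1: T = 8, S = E(K, T) = 12; 14 ⊕ 12 = 2.
C2: T = 9, S = E(K, T) = 13; 12 ⊕ 13 = 1.

C0 = 12, C1 = 2, C2 = 1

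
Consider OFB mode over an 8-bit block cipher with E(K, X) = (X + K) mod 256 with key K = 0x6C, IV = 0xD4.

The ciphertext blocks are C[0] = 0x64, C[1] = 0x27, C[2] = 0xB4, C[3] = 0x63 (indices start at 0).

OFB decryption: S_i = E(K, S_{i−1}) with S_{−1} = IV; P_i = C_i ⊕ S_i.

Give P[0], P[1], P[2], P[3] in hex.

P[0] = 0x24, P[1] = 0x8B, P[2] = 0xAC, P[3] = 0xE7

P[0]: S = E(K, 0xD4) = 0x40; 0x64 ⊕ 0x40 = 0x24.
P[1]: S = E(K, 0x40) = 0xAC; 0x27 ⊕ 0xAC = 0x8B.
P[2]: S = E(K, 0xAC) = 0x18; 0xB4 ⊕ 0x18 = 0xAC.
P[3]: S = E(K, 0x18) = 0x84; 0x63 ⊕ 0x84 = 0xE7.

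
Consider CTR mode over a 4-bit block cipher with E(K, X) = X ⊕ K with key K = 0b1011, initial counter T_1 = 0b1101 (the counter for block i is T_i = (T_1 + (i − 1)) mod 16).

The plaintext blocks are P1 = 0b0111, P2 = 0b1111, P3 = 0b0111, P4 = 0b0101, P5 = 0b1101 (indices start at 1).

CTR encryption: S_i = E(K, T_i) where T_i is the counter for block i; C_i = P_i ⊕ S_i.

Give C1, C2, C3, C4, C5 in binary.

C1 = 0b0001, C2 = 0b1010, C3 = 0b0011, C4 = 0b1110, C5 = 0b0111

C1: T = 0b1101, S = E(K, T) = 0b0110; 0b0111 ⊕ 0b0110 = 0b0001.
C2: T = 0b1110, S = E(K, T) = 0b0101; 0b1111 ⊕ 0b0101 = 0b1010.
C3: T = 0b1111, S = E(K, T) = 0b0100; 0b0111 ⊕ 0b0100 = 0b0011.
C4: T = 0b0000, S = E(K, T) = 0b1011; 0b0101 ⊕ 0b1011 = 0b1110.
C5: T = 0b0001, S = E(K, T) = 0b1010; 0b1101 ⊕ 0b1010 = 0b0111.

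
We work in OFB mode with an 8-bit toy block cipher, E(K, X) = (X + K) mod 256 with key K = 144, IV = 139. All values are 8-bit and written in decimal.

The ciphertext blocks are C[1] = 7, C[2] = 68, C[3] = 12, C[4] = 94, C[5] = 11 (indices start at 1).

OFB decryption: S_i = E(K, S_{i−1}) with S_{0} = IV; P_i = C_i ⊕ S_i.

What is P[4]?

P[4] = 149

P[1]: S = E(K, 139) = 27; 7 ⊕ 27 = 28.
P[2]: S = E(K, 27) = 171; 68 ⊕ 171 = 239.
P[3]: S = E(K, 171) = 59; 12 ⊕ 59 = 55.
P[4]: S = E(K, 59) = 203; 94 ⊕ 203 = 149.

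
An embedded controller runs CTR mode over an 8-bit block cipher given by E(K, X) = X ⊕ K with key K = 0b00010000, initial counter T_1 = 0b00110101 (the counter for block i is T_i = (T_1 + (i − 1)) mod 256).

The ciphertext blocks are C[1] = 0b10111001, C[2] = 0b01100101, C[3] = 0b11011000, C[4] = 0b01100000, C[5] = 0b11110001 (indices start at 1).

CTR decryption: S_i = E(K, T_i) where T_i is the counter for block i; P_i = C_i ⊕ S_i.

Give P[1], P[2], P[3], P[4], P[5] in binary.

P[1]: T = 0b00110101, S = E(K, T) = 0b00100101; 0b10111001 ⊕ 0b00100101 = 0b10011100.
P[2]: T = 0b00110110, S = E(K, T) = 0b00100110; 0b01100101 ⊕ 0b00100110 = 0b01000011.
P[3]: T = 0b00110111, S = E(K, T) = 0b00100111; 0b11011000 ⊕ 0b00100111 = 0b11111111.
P[4]: T = 0b00111000, S = E(K, T) = 0b00101000; 0b01100000 ⊕ 0b00101000 = 0b01001000.
P[5]: T = 0b00111001, S = E(K, T) = 0b00101001; 0b11110001 ⊕ 0b00101001 = 0b11011000.

P[1] = 0b10011100, P[2] = 0b01000011, P[3] = 0b11111111, P[4] = 0b01001000, P[5] = 0b11011000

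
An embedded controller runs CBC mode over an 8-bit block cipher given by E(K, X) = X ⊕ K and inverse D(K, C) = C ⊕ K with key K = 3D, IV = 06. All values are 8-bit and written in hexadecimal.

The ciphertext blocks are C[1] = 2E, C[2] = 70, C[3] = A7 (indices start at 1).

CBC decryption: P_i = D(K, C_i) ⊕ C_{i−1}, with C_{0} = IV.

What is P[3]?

P[3]: D(K, A7) = 9A; 9A ⊕ 70 = EA.

P[3] = EA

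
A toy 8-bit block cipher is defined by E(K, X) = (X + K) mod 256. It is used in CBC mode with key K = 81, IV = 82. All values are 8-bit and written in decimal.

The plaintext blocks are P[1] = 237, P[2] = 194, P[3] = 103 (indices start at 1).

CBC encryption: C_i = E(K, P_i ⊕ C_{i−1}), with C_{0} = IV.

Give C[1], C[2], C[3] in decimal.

C[1]: P[1] ⊕ 82 = 191; E(K, 191) = 16.
C[2]: P[2] ⊕ 16 = 210; E(K, 210) = 35.
C[3]: P[3] ⊕ 35 = 68; E(K, 68) = 149.

C[1] = 16, C[2] = 35, C[3] = 149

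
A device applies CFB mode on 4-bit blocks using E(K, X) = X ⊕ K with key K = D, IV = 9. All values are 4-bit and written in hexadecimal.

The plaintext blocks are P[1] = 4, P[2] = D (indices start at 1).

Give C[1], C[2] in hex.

CFB encryption: C_i = P_i ⊕ E(K, C_{i−1}), with C_{0} = IV.
C[1]: E(K, 9) = 4; 4 ⊕ 4 = 0.
C[2]: E(K, 0) = D; D ⊕ D = 0.

C[1] = 0, C[2] = 0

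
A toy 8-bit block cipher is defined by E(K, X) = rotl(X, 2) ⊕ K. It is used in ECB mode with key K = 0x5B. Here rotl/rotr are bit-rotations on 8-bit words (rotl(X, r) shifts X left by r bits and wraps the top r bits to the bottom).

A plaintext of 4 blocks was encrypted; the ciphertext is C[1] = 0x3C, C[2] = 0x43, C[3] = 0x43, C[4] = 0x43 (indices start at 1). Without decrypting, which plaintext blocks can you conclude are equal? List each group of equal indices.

ECB encrypts each block independently with the same key, so equal ciphertext blocks imply equal plaintext blocks.
C[2] = C[3] = C[4] = 0x43, so P[2] = P[3] = P[4].

P[2] = P[3] = P[4]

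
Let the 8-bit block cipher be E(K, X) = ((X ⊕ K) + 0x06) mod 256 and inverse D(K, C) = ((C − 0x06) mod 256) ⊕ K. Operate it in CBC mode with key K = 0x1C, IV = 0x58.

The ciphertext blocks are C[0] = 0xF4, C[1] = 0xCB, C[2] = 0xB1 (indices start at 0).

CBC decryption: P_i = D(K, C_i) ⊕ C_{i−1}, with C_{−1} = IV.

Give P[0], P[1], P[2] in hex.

P[0]: D(K, 0xF4) = 0xF2; 0xF2 ⊕ 0x58 = 0xAA.
P[1]: D(K, 0xCB) = 0xD9; 0xD9 ⊕ 0xF4 = 0x2D.
P[2]: D(K, 0xB1) = 0xB7; 0xB7 ⊕ 0xCB = 0x7C.

P[0] = 0xAA, P[1] = 0x2D, P[2] = 0x7C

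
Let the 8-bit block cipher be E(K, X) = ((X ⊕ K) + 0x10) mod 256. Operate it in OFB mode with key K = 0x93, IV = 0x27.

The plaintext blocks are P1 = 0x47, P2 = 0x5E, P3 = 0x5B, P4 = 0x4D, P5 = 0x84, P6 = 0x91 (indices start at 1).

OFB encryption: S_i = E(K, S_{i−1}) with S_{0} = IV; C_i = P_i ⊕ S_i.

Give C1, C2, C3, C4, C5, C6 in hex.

C1 = 0x83, C2 = 0x39, C3 = 0x5F, C4 = 0xEA, C5 = 0xC0, C6 = 0x76

C1: S = E(K, 0x27) = 0xC4; 0x47 ⊕ 0xC4 = 0x83.
C2: S = E(K, 0xC4) = 0x67; 0x5E ⊕ 0x67 = 0x39.
C3: S = E(K, 0x67) = 0x04; 0x5B ⊕ 0x04 = 0x5F.
C4: S = E(K, 0x04) = 0xA7; 0x4D ⊕ 0xA7 = 0xEA.
C5: S = E(K, 0xA7) = 0x44; 0x84 ⊕ 0x44 = 0xC0.
C6: S = E(K, 0x44) = 0xE7; 0x91 ⊕ 0xE7 = 0x76.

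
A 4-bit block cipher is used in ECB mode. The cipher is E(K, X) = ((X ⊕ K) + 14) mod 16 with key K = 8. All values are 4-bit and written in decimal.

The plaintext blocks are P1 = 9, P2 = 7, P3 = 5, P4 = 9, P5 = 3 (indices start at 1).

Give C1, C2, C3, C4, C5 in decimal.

C1 = 15, C2 = 13, C3 = 11, C4 = 15, C5 = 9

ECB encryption: C_i = E(K, P_i).
C1: E(K, 9) = 15.
C2: E(K, 7) = 13.
C3: E(K, 5) = 11.
C4: E(K, 9) = 15.
C5: E(K, 3) = 9.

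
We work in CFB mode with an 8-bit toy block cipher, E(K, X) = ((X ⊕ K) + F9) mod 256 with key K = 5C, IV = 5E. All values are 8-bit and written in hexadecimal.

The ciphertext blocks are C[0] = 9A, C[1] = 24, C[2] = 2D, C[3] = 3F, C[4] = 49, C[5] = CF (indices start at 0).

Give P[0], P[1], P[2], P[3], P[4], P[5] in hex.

P[0] = 61, P[1] = 9B, P[2] = 5C, P[3] = 55, P[4] = 15, P[5] = C1

CFB decryption: P_i = C_i ⊕ E(K, C_{i−1}), with C_{−1} = IV.
P[0]: E(K, 5E) = FB; 9A ⊕ FB = 61.
P[1]: E(K, 9A) = BF; 24 ⊕ BF = 9B.
P[2]: E(K, 24) = 71; 2D ⊕ 71 = 5C.
P[3]: E(K, 2D) = 6A; 3F ⊕ 6A = 55.
P[4]: E(K, 3F) = 5C; 49 ⊕ 5C = 15.
P[5]: E(K, 49) = 0E; CF ⊕ 0E = C1.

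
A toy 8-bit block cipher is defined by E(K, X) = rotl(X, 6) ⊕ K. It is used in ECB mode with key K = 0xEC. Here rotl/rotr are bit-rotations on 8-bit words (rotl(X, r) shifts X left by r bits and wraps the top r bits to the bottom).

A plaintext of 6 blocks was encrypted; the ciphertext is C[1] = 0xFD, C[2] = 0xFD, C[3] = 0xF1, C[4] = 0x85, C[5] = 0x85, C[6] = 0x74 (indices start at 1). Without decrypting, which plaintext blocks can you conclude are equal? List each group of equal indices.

P[1] = P[2]; P[4] = P[5]

ECB encrypts each block independently with the same key, so equal ciphertext blocks imply equal plaintext blocks.
C[1] = C[2] = 0xFD, so P[1] = P[2].
C[4] = C[5] = 0x85, so P[4] = P[5].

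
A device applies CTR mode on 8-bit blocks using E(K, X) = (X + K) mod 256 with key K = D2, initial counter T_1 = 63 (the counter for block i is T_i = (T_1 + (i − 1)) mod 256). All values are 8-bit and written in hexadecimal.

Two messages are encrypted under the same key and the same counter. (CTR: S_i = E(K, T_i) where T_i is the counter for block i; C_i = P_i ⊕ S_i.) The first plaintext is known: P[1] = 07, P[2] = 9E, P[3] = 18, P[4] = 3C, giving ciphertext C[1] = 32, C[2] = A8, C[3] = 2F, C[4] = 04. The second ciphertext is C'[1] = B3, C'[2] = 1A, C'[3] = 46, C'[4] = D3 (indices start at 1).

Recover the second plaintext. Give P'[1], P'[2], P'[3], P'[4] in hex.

P'[1] = 86, P'[2] = 2C, P'[3] = 71, P'[4] = EB

In CTR with a reused counter, both messages share the same keystream S_i, so C_i ⊕ C'_i = P_i ⊕ P'_i and thus P'_i = P_i ⊕ C_i ⊕ C'_i.
P'[1]: 07 ⊕ 32 ⊕ B3 = 86.
P'[2]: 9E ⊕ A8 ⊕ 1A = 2C.
P'[3]: 18 ⊕ 2F ⊕ 46 = 71.
P'[4]: 3C ⊕ 04 ⊕ D3 = EB.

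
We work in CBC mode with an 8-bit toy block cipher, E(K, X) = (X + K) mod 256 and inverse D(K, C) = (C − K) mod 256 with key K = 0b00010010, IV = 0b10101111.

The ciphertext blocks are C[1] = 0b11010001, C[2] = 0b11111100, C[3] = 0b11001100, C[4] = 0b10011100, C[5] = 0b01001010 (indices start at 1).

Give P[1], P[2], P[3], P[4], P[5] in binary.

CBC decryption: P_i = D(K, C_i) ⊕ C_{i−1}, with C_{0} = IV.
P[1]: D(K, 0b11010001) = 0b10111111; 0b10111111 ⊕ 0b10101111 = 0b00010000.
P[2]: D(K, 0b11111100) = 0b11101010; 0b11101010 ⊕ 0b11010001 = 0b00111011.
P[3]: D(K, 0b11001100) = 0b10111010; 0b10111010 ⊕ 0b11111100 = 0b01000110.
P[4]: D(K, 0b10011100) = 0b10001010; 0b10001010 ⊕ 0b11001100 = 0b01000110.
P[5]: D(K, 0b01001010) = 0b00111000; 0b00111000 ⊕ 0b10011100 = 0b10100100.

P[1] = 0b00010000, P[2] = 0b00111011, P[3] = 0b01000110, P[4] = 0b01000110, P[5] = 0b10100100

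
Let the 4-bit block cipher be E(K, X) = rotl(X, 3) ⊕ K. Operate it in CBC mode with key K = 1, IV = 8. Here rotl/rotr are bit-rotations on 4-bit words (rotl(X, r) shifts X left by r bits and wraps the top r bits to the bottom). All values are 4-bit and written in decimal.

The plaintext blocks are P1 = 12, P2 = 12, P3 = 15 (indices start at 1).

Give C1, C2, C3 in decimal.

CBC encryption: C_i = E(K, P_i ⊕ C_{i−1}), with C_{0} = IV.
C1: P1 ⊕ 8 = 4; E(K, 4) = 3.
C2: P2 ⊕ 3 = 15; E(K, 15) = 14.
C3: P3 ⊕ 14 = 1; E(K, 1) = 9.

C1 = 3, C2 = 14, C3 = 9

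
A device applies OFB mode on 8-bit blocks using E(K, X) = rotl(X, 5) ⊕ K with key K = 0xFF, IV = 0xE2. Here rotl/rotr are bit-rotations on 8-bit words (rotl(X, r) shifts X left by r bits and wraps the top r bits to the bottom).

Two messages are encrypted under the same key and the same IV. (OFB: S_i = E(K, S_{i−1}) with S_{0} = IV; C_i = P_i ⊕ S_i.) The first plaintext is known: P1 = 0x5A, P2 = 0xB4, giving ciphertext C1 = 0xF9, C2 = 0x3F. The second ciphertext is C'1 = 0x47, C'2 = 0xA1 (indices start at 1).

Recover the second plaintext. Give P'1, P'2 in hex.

In OFB with a reused IV, both messages share the same keystream S_i, so C_i ⊕ C'_i = P_i ⊕ P'_i and thus P'_i = P_i ⊕ C_i ⊕ C'_i.
P'1: 0x5A ⊕ 0xF9 ⊕ 0x47 = 0xE4.
P'2: 0xB4 ⊕ 0x3F ⊕ 0xA1 = 0x2A.

P'1 = 0xE4, P'2 = 0x2A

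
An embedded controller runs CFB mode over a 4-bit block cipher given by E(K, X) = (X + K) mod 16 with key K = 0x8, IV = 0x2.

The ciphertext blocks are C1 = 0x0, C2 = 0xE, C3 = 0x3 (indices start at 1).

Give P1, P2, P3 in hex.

CFB decryption: P_i = C_i ⊕ E(K, C_{i−1}), with C_{0} = IV.
P1: E(K, 0x2) = 0xA; 0x0 ⊕ 0xA = 0xA.
P2: E(K, 0x0) = 0x8; 0xE ⊕ 0x8 = 0x6.
P3: E(K, 0xE) = 0x6; 0x3 ⊕ 0x6 = 0x5.

P1 = 0xA, P2 = 0x6, P3 = 0x5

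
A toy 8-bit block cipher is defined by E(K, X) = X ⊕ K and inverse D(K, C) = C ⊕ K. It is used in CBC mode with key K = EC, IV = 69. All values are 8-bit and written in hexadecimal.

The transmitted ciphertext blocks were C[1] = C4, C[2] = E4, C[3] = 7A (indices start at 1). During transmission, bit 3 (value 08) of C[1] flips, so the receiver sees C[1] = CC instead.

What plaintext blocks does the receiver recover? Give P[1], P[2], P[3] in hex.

CBC decryption: P_i = D(K, C_i) ⊕ C_{i−1}, with C_{0} = IV.
Only C[1] changed, to CC. In CBC, a change in C_i garbles P_i and flips the same bit in P_{i+1}. Decrypting the received ciphertext:
P[1]: D(K, CC) = 20; 20 ⊕ 69 = 49.
P[2]: D(K, E4) = 08; 08 ⊕ CC = C4.
P[3]: D(K, 7A) = 96; 96 ⊕ E4 = 72.
Blocks that differ from the original plaintext: P[1], P[2].

P[1] = 49, P[2] = C4, P[3] = 72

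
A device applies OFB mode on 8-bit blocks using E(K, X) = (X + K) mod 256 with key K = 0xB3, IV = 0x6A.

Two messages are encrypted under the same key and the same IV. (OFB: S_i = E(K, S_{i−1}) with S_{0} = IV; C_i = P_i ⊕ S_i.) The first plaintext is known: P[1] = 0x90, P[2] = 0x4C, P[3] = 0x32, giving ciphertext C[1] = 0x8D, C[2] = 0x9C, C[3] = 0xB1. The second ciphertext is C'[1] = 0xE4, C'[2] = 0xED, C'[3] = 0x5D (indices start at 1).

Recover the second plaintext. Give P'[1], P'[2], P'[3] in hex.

In OFB with a reused IV, both messages share the same keystream S_i, so C_i ⊕ C'_i = P_i ⊕ P'_i and thus P'_i = P_i ⊕ C_i ⊕ C'_i.
P'[1]: 0x90 ⊕ 0x8D ⊕ 0xE4 = 0xF9.
P'[2]: 0x4C ⊕ 0x9C ⊕ 0xED = 0x3D.
P'[3]: 0x32 ⊕ 0xB1 ⊕ 0x5D = 0xDE.

P'[1] = 0xF9, P'[2] = 0x3D, P'[3] = 0xDE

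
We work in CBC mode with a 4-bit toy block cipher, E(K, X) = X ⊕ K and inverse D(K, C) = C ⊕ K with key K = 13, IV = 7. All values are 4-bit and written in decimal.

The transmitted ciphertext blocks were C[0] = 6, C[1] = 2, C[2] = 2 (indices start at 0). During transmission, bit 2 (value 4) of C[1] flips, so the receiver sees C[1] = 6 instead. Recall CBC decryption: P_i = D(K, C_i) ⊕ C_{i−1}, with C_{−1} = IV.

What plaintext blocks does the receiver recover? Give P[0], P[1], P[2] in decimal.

P[0] = 12, P[1] = 13, P[2] = 9

Only C[1] changed, to 6. In CBC, a change in C_i garbles P_i and flips the same bit in P_{i+1}. Decrypting the received ciphertext:
P[0]: D(K, 6) = 11; 11 ⊕ 7 = 12.
P[1]: D(K, 6) = 11; 11 ⊕ 6 = 13.
P[2]: D(K, 2) = 15; 15 ⊕ 6 = 9.
Blocks that differ from the original plaintext: P[1], P[2].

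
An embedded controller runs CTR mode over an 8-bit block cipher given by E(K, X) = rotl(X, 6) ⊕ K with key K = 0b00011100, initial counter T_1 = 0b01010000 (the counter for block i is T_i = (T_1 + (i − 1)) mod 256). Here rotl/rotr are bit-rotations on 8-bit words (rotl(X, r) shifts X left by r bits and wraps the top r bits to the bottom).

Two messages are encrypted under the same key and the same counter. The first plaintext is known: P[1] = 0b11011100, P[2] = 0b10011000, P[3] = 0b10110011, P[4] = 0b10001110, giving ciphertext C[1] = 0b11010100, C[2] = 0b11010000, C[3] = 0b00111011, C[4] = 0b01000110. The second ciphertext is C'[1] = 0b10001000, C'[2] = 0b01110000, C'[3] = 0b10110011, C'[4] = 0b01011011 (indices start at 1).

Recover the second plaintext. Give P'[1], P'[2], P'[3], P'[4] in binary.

In CTR with a reused counter, both messages share the same keystream S_i, so C_i ⊕ C'_i = P_i ⊕ P'_i and thus P'_i = P_i ⊕ C_i ⊕ C'_i.
P'[1]: 0b11011100 ⊕ 0b11010100 ⊕ 0b10001000 = 0b10000000.
P'[2]: 0b10011000 ⊕ 0b11010000 ⊕ 0b01110000 = 0b00111000.
P'[3]: 0b10110011 ⊕ 0b00111011 ⊕ 0b10110011 = 0b00111011.
P'[4]: 0b10001110 ⊕ 0b01000110 ⊕ 0b01011011 = 0b10010011.

P'[1] = 0b10000000, P'[2] = 0b00111000, P'[3] = 0b00111011, P'[4] = 0b10010011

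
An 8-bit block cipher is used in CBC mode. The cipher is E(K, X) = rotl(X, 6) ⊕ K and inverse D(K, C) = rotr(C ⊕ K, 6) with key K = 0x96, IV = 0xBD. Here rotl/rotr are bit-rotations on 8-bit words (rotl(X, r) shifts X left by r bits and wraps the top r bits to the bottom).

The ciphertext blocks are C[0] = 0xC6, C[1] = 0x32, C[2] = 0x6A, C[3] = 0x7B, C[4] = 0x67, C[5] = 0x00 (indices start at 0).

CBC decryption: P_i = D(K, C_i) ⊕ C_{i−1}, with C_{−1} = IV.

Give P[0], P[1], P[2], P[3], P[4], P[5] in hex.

P[0] = 0xFC, P[1] = 0x54, P[2] = 0xC1, P[3] = 0xDD, P[4] = 0xBC, P[5] = 0x3D

P[0]: D(K, 0xC6) = 0x41; 0x41 ⊕ 0xBD = 0xFC.
P[1]: D(K, 0x32) = 0x92; 0x92 ⊕ 0xC6 = 0x54.
P[2]: D(K, 0x6A) = 0xF3; 0xF3 ⊕ 0x32 = 0xC1.
P[3]: D(K, 0x7B) = 0xB7; 0xB7 ⊕ 0x6A = 0xDD.
P[4]: D(K, 0x67) = 0xC7; 0xC7 ⊕ 0x7B = 0xBC.
P[5]: D(K, 0x00) = 0x5A; 0x5A ⊕ 0x67 = 0x3D.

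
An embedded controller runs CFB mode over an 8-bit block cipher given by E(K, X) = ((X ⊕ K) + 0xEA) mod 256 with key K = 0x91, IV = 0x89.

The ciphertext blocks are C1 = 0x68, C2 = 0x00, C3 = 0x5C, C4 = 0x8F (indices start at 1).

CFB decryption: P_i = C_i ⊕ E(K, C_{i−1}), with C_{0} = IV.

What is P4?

P4 = 0x38

P4: E(K, 0x5C) = 0xB7; 0x8F ⊕ 0xB7 = 0x38.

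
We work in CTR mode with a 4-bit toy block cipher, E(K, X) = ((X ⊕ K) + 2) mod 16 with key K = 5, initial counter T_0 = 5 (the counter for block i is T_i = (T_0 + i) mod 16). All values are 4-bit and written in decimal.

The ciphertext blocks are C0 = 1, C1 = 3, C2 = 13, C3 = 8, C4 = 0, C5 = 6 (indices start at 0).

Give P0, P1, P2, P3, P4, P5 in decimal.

CTR decryption: S_i = E(K, T_i) where T_i is the counter for block i; P_i = C_i ⊕ S_i.
P0: T = 5, S = E(K, T) = 2; 1 ⊕ 2 = 3.
P1: T = 6, S = E(K, T) = 5; 3 ⊕ 5 = 6.
P2: T = 7, S = E(K, T) = 4; 13 ⊕ 4 = 9.
P3: T = 8, S = E(K, T) = 15; 8 ⊕ 15 = 7.
P4: T = 9, S = E(K, T) = 14; 0 ⊕ 14 = 14.
P5: T = 10, S = E(K, T) = 1; 6 ⊕ 1 = 7.

P0 = 3, P1 = 6, P2 = 9, P3 = 7, P4 = 14, P5 = 7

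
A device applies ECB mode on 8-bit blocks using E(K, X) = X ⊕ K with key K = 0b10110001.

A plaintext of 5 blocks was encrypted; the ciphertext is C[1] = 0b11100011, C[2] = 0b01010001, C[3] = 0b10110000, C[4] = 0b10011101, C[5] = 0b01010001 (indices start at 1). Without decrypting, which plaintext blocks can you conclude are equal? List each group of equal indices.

ECB encrypts each block independently with the same key, so equal ciphertext blocks imply equal plaintext blocks.
C[2] = C[5] = 0b01010001, so P[2] = P[5].

P[2] = P[5]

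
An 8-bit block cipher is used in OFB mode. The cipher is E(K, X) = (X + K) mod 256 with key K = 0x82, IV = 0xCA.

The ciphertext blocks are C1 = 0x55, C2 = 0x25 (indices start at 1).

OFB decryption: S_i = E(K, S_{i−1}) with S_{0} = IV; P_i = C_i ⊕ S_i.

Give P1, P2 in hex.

P1: S = E(K, 0xCA) = 0x4C; 0x55 ⊕ 0x4C = 0x19.
P2: S = E(K, 0x4C) = 0xCE; 0x25 ⊕ 0xCE = 0xEB.

P1 = 0x19, P2 = 0xEB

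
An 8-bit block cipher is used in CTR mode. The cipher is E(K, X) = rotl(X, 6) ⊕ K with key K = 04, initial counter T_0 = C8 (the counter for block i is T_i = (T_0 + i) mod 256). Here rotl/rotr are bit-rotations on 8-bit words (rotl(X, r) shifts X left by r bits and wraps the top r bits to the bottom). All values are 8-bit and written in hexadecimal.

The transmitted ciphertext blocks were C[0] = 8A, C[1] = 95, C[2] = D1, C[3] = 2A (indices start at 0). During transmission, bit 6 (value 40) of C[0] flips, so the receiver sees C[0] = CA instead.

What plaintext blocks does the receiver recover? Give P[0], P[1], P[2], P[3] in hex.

P[0] = FC, P[1] = E3, P[2] = 67, P[3] = DC

CTR decryption: S_i = E(K, T_i) where T_i is the counter for block i; P_i = C_i ⊕ S_i.
Only C[0] changed, to CA. In CTR, a change in C_i flips the same bit in P_i only; the keystream is unaffected. Decrypting the received ciphertext:
P[0]: T = C8, S = E(K, T) = 36; CA ⊕ 36 = FC.
P[1]: T = C9, S = E(K, T) = 76; 95 ⊕ 76 = E3.
P[2]: T = CA, S = E(K, T) = B6; D1 ⊕ B6 = 67.
P[3]: T = CB, S = E(K, T) = F6; 2A ⊕ F6 = DC.
Blocks that differ from the original plaintext: P[0].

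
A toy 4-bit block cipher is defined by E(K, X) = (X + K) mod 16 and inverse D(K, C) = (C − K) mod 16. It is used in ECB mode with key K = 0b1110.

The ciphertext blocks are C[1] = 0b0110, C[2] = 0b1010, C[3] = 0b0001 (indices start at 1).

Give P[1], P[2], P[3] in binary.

P[1] = 0b1000, P[2] = 0b1100, P[3] = 0b0011

ECB decryption: P_i = D(K, C_i).
P[1]: D(K, 0b0110) = 0b1000.
P[2]: D(K, 0b1010) = 0b1100.
P[3]: D(K, 0b0001) = 0b0011.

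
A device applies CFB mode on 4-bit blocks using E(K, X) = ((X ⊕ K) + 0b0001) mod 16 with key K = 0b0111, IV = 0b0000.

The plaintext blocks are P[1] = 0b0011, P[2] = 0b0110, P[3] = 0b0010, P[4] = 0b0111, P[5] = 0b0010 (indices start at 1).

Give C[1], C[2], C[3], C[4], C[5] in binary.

C[1] = 0b1011, C[2] = 0b1011, C[3] = 0b1111, C[4] = 0b1110, C[5] = 0b1000

CFB encryption: C_i = P_i ⊕ E(K, C_{i−1}), with C_{0} = IV.
C[1]: E(K, 0b0000) = 0b1000; 0b0011 ⊕ 0b1000 = 0b1011.
C[2]: E(K, 0b1011) = 0b1101; 0b0110 ⊕ 0b1101 = 0b1011.
C[3]: E(K, 0b1011) = 0b1101; 0b0010 ⊕ 0b1101 = 0b1111.
C[4]: E(K, 0b1111) = 0b1001; 0b0111 ⊕ 0b1001 = 0b1110.
C[5]: E(K, 0b1110) = 0b1010; 0b0010 ⊕ 0b1010 = 0b1000.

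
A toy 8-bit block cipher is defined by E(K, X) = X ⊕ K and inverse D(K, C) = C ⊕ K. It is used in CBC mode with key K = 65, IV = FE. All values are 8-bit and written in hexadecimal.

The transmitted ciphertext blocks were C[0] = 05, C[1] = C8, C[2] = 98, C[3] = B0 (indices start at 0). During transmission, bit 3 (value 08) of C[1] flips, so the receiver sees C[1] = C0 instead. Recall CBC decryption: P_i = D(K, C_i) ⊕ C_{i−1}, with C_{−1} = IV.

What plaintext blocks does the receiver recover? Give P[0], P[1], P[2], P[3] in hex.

P[0] = 9E, P[1] = A0, P[2] = 3D, P[3] = 4D

Only C[1] changed, to C0. In CBC, a change in C_i garbles P_i and flips the same bit in P_{i+1}. Decrypting the received ciphertext:
P[0]: D(K, 05) = 60; 60 ⊕ FE = 9E.
P[1]: D(K, C0) = A5; A5 ⊕ 05 = A0.
P[2]: D(K, 98) = FD; FD ⊕ C0 = 3D.
P[3]: D(K, B0) = D5; D5 ⊕ 98 = 4D.
Blocks that differ from the original plaintext: P[1], P[2].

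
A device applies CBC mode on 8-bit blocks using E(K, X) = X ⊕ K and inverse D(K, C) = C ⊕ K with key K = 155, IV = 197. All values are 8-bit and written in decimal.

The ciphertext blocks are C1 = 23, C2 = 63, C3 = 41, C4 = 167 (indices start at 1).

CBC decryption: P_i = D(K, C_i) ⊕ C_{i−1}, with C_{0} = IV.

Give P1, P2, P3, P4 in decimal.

P1 = 73, P2 = 179, P3 = 141, P4 = 21

P1: D(K, 23) = 140; 140 ⊕ 197 = 73.
P2: D(K, 63) = 164; 164 ⊕ 23 = 179.
P3: D(K, 41) = 178; 178 ⊕ 63 = 141.
P4: D(K, 167) = 60; 60 ⊕ 41 = 21.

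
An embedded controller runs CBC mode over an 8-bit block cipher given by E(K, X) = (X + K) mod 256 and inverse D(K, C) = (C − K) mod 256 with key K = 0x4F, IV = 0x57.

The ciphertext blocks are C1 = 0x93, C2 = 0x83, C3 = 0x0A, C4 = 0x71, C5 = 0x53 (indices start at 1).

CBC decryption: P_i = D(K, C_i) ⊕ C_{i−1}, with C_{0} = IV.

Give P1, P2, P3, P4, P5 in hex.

P1 = 0x13, P2 = 0xA7, P3 = 0x38, P4 = 0x28, P5 = 0x75

P1: D(K, 0x93) = 0x44; 0x44 ⊕ 0x57 = 0x13.
P2: D(K, 0x83) = 0x34; 0x34 ⊕ 0x93 = 0xA7.
P3: D(K, 0x0A) = 0xBB; 0xBB ⊕ 0x83 = 0x38.
P4: D(K, 0x71) = 0x22; 0x22 ⊕ 0x0A = 0x28.
P5: D(K, 0x53) = 0x04; 0x04 ⊕ 0x71 = 0x75.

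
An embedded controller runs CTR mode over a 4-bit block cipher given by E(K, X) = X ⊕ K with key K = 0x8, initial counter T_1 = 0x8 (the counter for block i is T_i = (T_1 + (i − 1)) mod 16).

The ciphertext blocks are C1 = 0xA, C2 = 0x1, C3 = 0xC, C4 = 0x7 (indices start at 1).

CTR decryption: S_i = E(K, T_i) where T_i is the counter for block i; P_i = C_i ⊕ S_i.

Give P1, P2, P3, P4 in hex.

P1: T = 0x8, S = E(K, T) = 0x0; 0xA ⊕ 0x0 = 0xA.
P2: T = 0x9, S = E(K, T) = 0x1; 0x1 ⊕ 0x1 = 0x0.
P3: T = 0xA, S = E(K, T) = 0x2; 0xC ⊕ 0x2 = 0xE.
P4: T = 0xB, S = E(K, T) = 0x3; 0x7 ⊕ 0x3 = 0x4.

P1 = 0xA, P2 = 0x0, P3 = 0xE, P4 = 0x4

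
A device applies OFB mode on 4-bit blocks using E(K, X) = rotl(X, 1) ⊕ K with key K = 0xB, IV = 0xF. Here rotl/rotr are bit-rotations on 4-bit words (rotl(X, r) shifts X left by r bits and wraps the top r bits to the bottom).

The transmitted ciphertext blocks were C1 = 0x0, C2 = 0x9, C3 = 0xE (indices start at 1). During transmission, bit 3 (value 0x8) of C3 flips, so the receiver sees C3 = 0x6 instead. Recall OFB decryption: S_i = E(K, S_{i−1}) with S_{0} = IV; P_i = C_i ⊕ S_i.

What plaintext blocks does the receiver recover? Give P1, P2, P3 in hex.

P1 = 0x4, P2 = 0xA, P3 = 0xB

Only C3 changed, to 0x6. In OFB, a change in C_i flips the same bit in P_i only; the keystream is unaffected. Decrypting the received ciphertext:
P1: S = E(K, 0xF) = 0x4; 0x0 ⊕ 0x4 = 0x4.
P2: S = E(K, 0x4) = 0x3; 0x9 ⊕ 0x3 = 0xA.
P3: S = E(K, 0x3) = 0xD; 0x6 ⊕ 0xD = 0xB.
Blocks that differ from the original plaintext: P3.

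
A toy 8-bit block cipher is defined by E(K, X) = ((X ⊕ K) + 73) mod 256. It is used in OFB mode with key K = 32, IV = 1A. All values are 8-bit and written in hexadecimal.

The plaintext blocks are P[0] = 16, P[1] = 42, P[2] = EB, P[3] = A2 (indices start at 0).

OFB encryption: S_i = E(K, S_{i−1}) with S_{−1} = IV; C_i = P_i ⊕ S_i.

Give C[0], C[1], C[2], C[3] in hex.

C[0] = 8D, C[1] = 5E, C[2] = 4A, C[3] = A4

C[0]: S = E(K, 1A) = 9B; 16 ⊕ 9B = 8D.
C[1]: S = E(K, 9B) = 1C; 42 ⊕ 1C = 5E.
C[2]: S = E(K, 1C) = A1; EB ⊕ A1 = 4A.
C[3]: S = E(K, A1) = 06; A2 ⊕ 06 = A4.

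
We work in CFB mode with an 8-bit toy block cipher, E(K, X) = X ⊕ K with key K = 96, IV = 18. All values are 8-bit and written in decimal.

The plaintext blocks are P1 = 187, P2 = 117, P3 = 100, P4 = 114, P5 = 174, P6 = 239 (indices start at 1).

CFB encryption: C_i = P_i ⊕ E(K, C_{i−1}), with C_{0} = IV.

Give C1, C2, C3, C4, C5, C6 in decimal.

C1 = 201, C2 = 220, C3 = 216, C4 = 202, C5 = 4, C6 = 139

C1: E(K, 18) = 114; 187 ⊕ 114 = 201.
C2: E(K, 201) = 169; 117 ⊕ 169 = 220.
C3: E(K, 220) = 188; 100 ⊕ 188 = 216.
C4: E(K, 216) = 184; 114 ⊕ 184 = 202.
C5: E(K, 202) = 170; 174 ⊕ 170 = 4.
C6: E(K, 4) = 100; 239 ⊕ 100 = 139.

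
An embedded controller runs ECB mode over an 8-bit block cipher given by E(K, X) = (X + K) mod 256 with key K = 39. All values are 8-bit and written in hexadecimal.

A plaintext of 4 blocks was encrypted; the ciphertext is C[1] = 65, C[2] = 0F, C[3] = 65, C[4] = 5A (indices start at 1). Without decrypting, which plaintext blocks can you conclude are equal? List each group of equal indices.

P[1] = P[3]

ECB encrypts each block independently with the same key, so equal ciphertext blocks imply equal plaintext blocks.
C[1] = C[3] = 65, so P[1] = P[3].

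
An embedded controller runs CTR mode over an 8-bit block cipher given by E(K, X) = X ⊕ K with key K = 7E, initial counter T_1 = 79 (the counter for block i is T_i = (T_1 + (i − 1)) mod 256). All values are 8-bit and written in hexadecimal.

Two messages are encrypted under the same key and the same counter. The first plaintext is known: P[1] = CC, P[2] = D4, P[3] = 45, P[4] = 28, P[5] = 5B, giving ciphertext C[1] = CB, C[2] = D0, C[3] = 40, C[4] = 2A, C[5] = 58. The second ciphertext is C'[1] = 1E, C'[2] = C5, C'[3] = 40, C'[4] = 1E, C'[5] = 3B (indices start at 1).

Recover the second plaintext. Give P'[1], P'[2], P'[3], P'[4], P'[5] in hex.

In CTR with a reused counter, both messages share the same keystream S_i, so C_i ⊕ C'_i = P_i ⊕ P'_i and thus P'_i = P_i ⊕ C_i ⊕ C'_i.
P'[1]: CC ⊕ CB ⊕ 1E = 19.
P'[2]: D4 ⊕ D0 ⊕ C5 = C1.
P'[3]: 45 ⊕ 40 ⊕ 40 = 45.
P'[4]: 28 ⊕ 2A ⊕ 1E = 1C.
P'[5]: 5B ⊕ 58 ⊕ 3B = 38.

P'[1] = 19, P'[2] = C1, P'[3] = 45, P'[4] = 1C, P'[5] = 38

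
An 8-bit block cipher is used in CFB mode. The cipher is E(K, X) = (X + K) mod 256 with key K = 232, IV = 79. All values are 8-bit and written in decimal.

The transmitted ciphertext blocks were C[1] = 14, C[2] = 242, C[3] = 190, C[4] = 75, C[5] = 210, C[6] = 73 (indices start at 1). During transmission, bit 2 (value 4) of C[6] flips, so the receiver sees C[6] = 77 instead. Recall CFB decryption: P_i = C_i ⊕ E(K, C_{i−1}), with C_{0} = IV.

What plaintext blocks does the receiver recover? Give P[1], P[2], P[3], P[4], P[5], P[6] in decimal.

P[1] = 57, P[2] = 4, P[3] = 100, P[4] = 237, P[5] = 225, P[6] = 247

Only C[6] changed, to 77. In CFB, a change in C_i flips the same bit in P_i and garbles P_{i+1}. Decrypting the received ciphertext:
P[1]: E(K, 79) = 55; 14 ⊕ 55 = 57.
P[2]: E(K, 14) = 246; 242 ⊕ 246 = 4.
P[3]: E(K, 242) = 218; 190 ⊕ 218 = 100.
P[4]: E(K, 190) = 166; 75 ⊕ 166 = 237.
P[5]: E(K, 75) = 51; 210 ⊕ 51 = 225.
P[6]: E(K, 210) = 186; 77 ⊕ 186 = 247.
Blocks that differ from the original plaintext: P[6].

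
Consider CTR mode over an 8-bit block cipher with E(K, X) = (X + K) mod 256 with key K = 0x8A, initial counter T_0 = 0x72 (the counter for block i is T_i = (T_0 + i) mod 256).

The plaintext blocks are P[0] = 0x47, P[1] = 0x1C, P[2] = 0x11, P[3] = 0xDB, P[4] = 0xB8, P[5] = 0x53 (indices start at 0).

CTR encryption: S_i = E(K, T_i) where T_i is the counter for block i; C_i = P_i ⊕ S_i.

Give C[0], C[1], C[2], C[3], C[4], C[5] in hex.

C[0]: T = 0x72, S = E(K, T) = 0xFC; 0x47 ⊕ 0xFC = 0xBB.
C[1]: T = 0x73, S = E(K, T) = 0xFD; 0x1C ⊕ 0xFD = 0xE1.
C[2]: T = 0x74, S = E(K, T) = 0xFE; 0x11 ⊕ 0xFE = 0xEF.
C[3]: T = 0x75, S = E(K, T) = 0xFF; 0xDB ⊕ 0xFF = 0x24.
C[4]: T = 0x76, S = E(K, T) = 0x00; 0xB8 ⊕ 0x00 = 0xB8.
C[5]: T = 0x77, S = E(K, T) = 0x01; 0x53 ⊕ 0x01 = 0x52.

C[0] = 0xBB, C[1] = 0xE1, C[2] = 0xEF, C[3] = 0x24, C[4] = 0xB8, C[5] = 0x52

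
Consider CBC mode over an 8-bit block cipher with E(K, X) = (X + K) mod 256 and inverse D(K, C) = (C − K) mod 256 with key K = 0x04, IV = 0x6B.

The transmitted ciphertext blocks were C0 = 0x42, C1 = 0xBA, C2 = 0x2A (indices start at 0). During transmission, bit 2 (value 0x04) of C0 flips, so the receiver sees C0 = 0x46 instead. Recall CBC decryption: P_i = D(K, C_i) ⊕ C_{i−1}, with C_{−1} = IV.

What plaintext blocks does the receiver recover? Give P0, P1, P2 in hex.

Only C0 changed, to 0x46. In CBC, a change in C_i garbles P_i and flips the same bit in P_{i+1}. Decrypting the received ciphertext:
P0: D(K, 0x46) = 0x42; 0x42 ⊕ 0x6B = 0x29.
P1: D(K, 0xBA) = 0xB6; 0xB6 ⊕ 0x46 = 0xF0.
P2: D(K, 0x2A) = 0x26; 0x26 ⊕ 0xBA = 0x9C.
Blocks that differ from the original plaintext: P0, P1.

P0 = 0x29, P1 = 0xF0, P2 = 0x9C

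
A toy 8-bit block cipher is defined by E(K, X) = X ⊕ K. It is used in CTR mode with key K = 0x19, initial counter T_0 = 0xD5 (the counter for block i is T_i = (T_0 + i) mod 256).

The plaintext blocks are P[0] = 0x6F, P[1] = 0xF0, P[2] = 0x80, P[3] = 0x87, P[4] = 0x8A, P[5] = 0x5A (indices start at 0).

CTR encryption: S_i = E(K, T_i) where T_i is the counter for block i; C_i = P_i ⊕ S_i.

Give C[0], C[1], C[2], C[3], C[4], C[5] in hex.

C[0]: T = 0xD5, S = E(K, T) = 0xCC; 0x6F ⊕ 0xCC = 0xA3.
C[1]: T = 0xD6, S = E(K, T) = 0xCF; 0xF0 ⊕ 0xCF = 0x3F.
C[2]: T = 0xD7, S = E(K, T) = 0xCE; 0x80 ⊕ 0xCE = 0x4E.
C[3]: T = 0xD8, S = E(K, T) = 0xC1; 0x87 ⊕ 0xC1 = 0x46.
C[4]: T = 0xD9, S = E(K, T) = 0xC0; 0x8A ⊕ 0xC0 = 0x4A.
C[5]: T = 0xDA, S = E(K, T) = 0xC3; 0x5A ⊕ 0xC3 = 0x99.

C[0] = 0xA3, C[1] = 0x3F, C[2] = 0x4E, C[3] = 0x46, C[4] = 0x4A, C[5] = 0x99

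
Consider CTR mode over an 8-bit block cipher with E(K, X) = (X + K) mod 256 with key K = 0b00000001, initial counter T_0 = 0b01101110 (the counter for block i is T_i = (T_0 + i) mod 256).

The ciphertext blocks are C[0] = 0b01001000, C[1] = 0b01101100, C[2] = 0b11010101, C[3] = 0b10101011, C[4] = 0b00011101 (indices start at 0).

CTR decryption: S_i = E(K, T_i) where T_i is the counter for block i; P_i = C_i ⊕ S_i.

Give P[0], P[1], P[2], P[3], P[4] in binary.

P[0]: T = 0b01101110, S = E(K, T) = 0b01101111; 0b01001000 ⊕ 0b01101111 = 0b00100111.
P[1]: T = 0b01101111, S = E(K, T) = 0b01110000; 0b01101100 ⊕ 0b01110000 = 0b00011100.
P[2]: T = 0b01110000, S = E(K, T) = 0b01110001; 0b11010101 ⊕ 0b01110001 = 0b10100100.
P[3]: T = 0b01110001, S = E(K, T) = 0b01110010; 0b10101011 ⊕ 0b01110010 = 0b11011001.
P[4]: T = 0b01110010, S = E(K, T) = 0b01110011; 0b00011101 ⊕ 0b01110011 = 0b01101110.

P[0] = 0b00100111, P[1] = 0b00011100, P[2] = 0b10100100, P[3] = 0b11011001, P[4] = 0b01101110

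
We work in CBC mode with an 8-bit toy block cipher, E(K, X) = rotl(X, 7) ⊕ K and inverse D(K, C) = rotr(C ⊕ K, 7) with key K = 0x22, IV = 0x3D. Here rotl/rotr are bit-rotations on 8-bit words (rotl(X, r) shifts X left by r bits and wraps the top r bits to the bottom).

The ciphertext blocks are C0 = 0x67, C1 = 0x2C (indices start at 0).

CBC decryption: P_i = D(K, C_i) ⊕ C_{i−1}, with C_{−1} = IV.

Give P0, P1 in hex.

P0 = 0xB7, P1 = 0x7B

P0: D(K, 0x67) = 0x8A; 0x8A ⊕ 0x3D = 0xB7.
P1: D(K, 0x2C) = 0x1C; 0x1C ⊕ 0x67 = 0x7B.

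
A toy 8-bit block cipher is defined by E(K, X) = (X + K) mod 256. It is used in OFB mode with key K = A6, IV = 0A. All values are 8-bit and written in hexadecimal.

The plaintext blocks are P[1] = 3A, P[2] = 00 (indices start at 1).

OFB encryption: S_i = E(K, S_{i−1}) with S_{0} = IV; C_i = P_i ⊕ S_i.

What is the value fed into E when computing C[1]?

0A

C[1]: S = E(K, 0A) = B0; 3A ⊕ B0 = 8A.
So the input to E for block [1] is 0A.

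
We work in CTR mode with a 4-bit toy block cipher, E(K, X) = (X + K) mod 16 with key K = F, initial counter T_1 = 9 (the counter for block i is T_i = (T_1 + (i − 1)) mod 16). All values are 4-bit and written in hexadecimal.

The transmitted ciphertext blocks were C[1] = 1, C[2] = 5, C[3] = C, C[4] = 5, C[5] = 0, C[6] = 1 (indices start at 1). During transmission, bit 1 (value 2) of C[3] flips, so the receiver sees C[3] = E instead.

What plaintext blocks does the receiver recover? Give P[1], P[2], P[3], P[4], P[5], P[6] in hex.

CTR decryption: S_i = E(K, T_i) where T_i is the counter for block i; P_i = C_i ⊕ S_i.
Only C[3] changed, to E. In CTR, a change in C_i flips the same bit in P_i only; the keystream is unaffected. Decrypting the received ciphertext:
P[1]: T = 9, S = E(K, T) = 8; 1 ⊕ 8 = 9.
P[2]: T = A, S = E(K, T) = 9; 5 ⊕ 9 = C.
P[3]: T = B, S = E(K, T) = A; E ⊕ A = 4.
P[4]: T = C, S = E(K, T) = B; 5 ⊕ B = E.
P[5]: T = D, S = E(K, T) = C; 0 ⊕ C = C.
P[6]: T = E, S = E(K, T) = D; 1 ⊕ D = C.
Blocks that differ from the original plaintext: P[3].

P[1] = 9, P[2] = C, P[3] = 4, P[4] = E, P[5] = C, P[6] = C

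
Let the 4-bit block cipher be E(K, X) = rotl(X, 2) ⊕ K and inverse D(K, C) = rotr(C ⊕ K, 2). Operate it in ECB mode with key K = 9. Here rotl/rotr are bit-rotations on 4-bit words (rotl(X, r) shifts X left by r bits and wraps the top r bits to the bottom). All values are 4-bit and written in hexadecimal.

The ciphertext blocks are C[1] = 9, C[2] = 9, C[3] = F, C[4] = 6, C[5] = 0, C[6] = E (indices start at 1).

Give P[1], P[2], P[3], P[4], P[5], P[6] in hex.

ECB decryption: P_i = D(K, C_i).
P[1]: D(K, 9) = 0.
P[2]: D(K, 9) = 0.
P[3]: D(K, F) = 9.
P[4]: D(K, 6) = F.
P[5]: D(K, 0) = 6.
P[6]: D(K, E) = D.

P[1] = 0, P[2] = 0, P[3] = 9, P[4] = F, P[5] = 6, P[6] = D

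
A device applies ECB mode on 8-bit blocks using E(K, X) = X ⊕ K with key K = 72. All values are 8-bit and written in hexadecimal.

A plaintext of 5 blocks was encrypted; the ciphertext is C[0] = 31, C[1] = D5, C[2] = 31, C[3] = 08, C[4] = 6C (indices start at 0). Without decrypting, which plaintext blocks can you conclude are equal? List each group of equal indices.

P[0] = P[2]

ECB encrypts each block independently with the same key, so equal ciphertext blocks imply equal plaintext blocks.
C[0] = C[2] = 31, so P[0] = P[2].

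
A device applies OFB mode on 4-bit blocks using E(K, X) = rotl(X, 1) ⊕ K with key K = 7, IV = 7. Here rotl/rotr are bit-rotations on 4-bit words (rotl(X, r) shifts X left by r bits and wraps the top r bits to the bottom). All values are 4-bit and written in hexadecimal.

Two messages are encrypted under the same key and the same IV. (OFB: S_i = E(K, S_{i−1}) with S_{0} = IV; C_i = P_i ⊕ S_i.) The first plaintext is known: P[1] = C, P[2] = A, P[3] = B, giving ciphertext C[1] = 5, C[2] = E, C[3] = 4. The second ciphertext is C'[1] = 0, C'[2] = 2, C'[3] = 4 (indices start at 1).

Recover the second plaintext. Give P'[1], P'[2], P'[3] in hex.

In OFB with a reused IV, both messages share the same keystream S_i, so C_i ⊕ C'_i = P_i ⊕ P'_i and thus P'_i = P_i ⊕ C_i ⊕ C'_i.
P'[1]: C ⊕ 5 ⊕ 0 = 9.
P'[2]: A ⊕ E ⊕ 2 = 6.
P'[3]: B ⊕ 4 ⊕ 4 = B.

P'[1] = 9, P'[2] = 6, P'[3] = B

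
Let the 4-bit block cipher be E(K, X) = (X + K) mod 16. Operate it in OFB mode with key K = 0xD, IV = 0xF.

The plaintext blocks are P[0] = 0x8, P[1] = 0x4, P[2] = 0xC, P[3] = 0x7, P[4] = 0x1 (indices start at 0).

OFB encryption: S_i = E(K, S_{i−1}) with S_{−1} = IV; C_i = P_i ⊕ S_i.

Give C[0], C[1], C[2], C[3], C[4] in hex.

C[0] = 0x4, C[1] = 0xD, C[2] = 0xA, C[3] = 0x4, C[4] = 0x1

C[0]: S = E(K, 0xF) = 0xC; 0x8 ⊕ 0xC = 0x4.
C[1]: S = E(K, 0xC) = 0x9; 0x4 ⊕ 0x9 = 0xD.
C[2]: S = E(K, 0x9) = 0x6; 0xC ⊕ 0x6 = 0xA.
C[3]: S = E(K, 0x6) = 0x3; 0x7 ⊕ 0x3 = 0x4.
C[4]: S = E(K, 0x3) = 0x0; 0x1 ⊕ 0x0 = 0x1.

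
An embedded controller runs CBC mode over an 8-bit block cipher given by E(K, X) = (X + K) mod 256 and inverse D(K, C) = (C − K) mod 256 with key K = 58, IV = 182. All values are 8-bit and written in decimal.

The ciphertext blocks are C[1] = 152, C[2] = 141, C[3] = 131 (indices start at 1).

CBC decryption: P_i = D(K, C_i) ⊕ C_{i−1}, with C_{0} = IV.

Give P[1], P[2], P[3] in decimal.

P[1]: D(K, 152) = 94; 94 ⊕ 182 = 232.
P[2]: D(K, 141) = 83; 83 ⊕ 152 = 203.
P[3]: D(K, 131) = 73; 73 ⊕ 141 = 196.

P[1] = 232, P[2] = 203, P[3] = 196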